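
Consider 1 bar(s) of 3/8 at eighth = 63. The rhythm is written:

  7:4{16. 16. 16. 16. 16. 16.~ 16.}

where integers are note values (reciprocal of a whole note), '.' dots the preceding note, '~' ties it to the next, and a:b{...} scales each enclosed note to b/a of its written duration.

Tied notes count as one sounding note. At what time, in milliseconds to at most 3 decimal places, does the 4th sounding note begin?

note 4 onset = 9/7b = 1224.49ms

1. 0.0ms @ 0 + 408.163ms (3/7)
2. 408.163ms @ 3/7 + 408.163ms (3/7)
3. 816.327ms @ 6/7 + 408.163ms (3/7)
4. 1224.49ms @ 9/7 + 408.163ms (3/7)
5. 1632.653ms @ 12/7 + 408.163ms (3/7)
6. 2040.816ms @ 15/7 + 816.327ms (6/7)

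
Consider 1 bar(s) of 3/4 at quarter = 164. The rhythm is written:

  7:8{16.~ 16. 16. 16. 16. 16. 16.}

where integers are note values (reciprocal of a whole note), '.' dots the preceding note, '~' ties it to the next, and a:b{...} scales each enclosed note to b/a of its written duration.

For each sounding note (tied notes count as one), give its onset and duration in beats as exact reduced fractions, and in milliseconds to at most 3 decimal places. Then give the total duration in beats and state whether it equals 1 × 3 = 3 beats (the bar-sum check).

1) 0.0ms=0b +313.589ms=6/7b
2) 313.589ms=6/7b +156.794ms=3/7b
3) 470.383ms=9/7b +156.794ms=3/7b
4) 627.178ms=12/7b +156.794ms=3/7b
5) 783.972ms=15/7b +156.794ms=3/7b
6) 940.767ms=18/7b +156.794ms=3/7b
Σ=3b of 3 (164bpm 3/4) — PASS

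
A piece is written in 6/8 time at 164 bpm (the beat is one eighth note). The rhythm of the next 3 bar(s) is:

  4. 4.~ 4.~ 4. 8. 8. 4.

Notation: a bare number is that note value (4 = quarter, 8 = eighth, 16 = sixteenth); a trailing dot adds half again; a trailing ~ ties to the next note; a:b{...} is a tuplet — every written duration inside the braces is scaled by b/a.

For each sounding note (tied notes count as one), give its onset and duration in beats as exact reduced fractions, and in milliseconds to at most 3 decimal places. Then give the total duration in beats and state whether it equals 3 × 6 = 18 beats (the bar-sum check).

1) 0.0ms=0b +1097.561ms=3b
2) 1097.561ms=3b +3292.683ms=9b
3) 4390.244ms=12b +548.78ms=3/2b
4) 4939.024ms=27/2b +548.78ms=3/2b
5) 5487.805ms=15b +1097.561ms=3b
Σ=18b of 18 (164bpm 6/8) — PASS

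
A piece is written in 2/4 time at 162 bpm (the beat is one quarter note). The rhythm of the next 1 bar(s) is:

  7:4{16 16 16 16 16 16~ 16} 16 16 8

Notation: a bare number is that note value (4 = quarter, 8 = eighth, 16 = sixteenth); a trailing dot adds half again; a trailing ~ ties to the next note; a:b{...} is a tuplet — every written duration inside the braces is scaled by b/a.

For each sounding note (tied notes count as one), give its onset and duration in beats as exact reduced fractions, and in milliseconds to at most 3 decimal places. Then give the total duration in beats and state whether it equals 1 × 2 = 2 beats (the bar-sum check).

1) 0.0ms=0b +52.91ms=1/7b
2) 52.91ms=1/7b +52.91ms=1/7b
3) 105.82ms=2/7b +52.91ms=1/7b
4) 158.73ms=3/7b +52.91ms=1/7b
5) 211.64ms=4/7b +52.91ms=1/7b
6) 264.55ms=5/7b +105.82ms=2/7b
7) 370.37ms=1b +92.593ms=1/4b
8) 462.963ms=5/4b +92.593ms=1/4b
9) 555.556ms=3/2b +185.185ms=1/2b
Σ=2b of 2 (162bpm 2/4) — PASS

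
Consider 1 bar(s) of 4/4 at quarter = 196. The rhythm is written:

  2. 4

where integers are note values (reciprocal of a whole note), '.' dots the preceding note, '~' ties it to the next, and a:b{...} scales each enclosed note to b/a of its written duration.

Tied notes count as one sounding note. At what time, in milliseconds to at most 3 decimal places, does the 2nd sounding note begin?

note 2 onset = 3b = 918.367ms

1. 0.0ms @ 0 + 918.367ms (3)
2. 918.367ms @ 3 + 306.122ms (1)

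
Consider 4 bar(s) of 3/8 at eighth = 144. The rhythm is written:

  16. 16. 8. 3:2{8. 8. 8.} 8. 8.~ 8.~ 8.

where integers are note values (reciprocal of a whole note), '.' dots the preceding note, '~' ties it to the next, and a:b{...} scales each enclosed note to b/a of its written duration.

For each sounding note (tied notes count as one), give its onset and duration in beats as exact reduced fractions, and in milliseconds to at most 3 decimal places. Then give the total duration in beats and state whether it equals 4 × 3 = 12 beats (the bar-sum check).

1) 0.0ms=0b +312.5ms=3/4b
2) 312.5ms=3/4b +312.5ms=3/4b
3) 625.0ms=3/2b +625.0ms=3/2b
4) 1250.0ms=3b +416.667ms=1b
5) 1666.667ms=4b +416.667ms=1b
6) 2083.333ms=5b +416.667ms=1b
7) 2500.0ms=6b +625.0ms=3/2b
8) 3125.0ms=15/2b +1875.0ms=9/2b
Σ=12b of 12 (144bpm 3/8) — PASS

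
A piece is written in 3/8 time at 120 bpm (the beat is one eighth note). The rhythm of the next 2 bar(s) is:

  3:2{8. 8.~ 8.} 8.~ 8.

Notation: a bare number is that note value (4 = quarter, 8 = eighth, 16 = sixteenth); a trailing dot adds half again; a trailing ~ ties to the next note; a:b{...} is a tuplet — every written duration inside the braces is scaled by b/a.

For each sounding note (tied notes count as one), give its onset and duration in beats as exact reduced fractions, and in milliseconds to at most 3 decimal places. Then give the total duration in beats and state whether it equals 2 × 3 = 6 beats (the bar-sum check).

1) 0.0ms=0b +500.0ms=1b
2) 500.0ms=1b +1000.0ms=2b
3) 1500.0ms=3b +1500.0ms=3b
Σ=6b of 6 (120bpm 3/8) — PASS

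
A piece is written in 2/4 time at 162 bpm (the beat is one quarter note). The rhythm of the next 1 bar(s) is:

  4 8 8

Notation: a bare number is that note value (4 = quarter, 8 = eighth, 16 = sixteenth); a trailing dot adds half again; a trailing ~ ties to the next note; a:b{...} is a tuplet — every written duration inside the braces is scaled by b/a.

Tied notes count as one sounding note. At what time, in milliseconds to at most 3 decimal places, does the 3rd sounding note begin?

1. 0.0ms @ 0 + 370.37ms (1)
2. 370.37ms @ 1 + 185.185ms (1/2)
3. 555.556ms @ 3/2 + 185.185ms (1/2)

note 3 onset = 3/2b = 555.556ms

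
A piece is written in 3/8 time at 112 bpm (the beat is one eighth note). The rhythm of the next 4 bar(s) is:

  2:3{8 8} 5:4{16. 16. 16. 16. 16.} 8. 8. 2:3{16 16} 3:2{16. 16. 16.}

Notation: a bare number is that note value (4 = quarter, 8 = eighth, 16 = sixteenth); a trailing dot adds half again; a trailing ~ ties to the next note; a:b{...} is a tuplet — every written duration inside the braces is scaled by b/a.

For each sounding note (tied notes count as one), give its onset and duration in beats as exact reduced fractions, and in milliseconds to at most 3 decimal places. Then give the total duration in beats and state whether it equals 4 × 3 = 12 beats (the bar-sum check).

1) 0.0ms=0b +803.571ms=3/2b
2) 803.571ms=3/2b +803.571ms=3/2b
3) 1607.143ms=3b +321.429ms=3/5b
4) 1928.571ms=18/5b +321.429ms=3/5b
5) 2250.0ms=21/5b +321.429ms=3/5b
6) 2571.429ms=24/5b +321.429ms=3/5b
7) 2892.857ms=27/5b +321.429ms=3/5b
8) 3214.286ms=6b +803.571ms=3/2b
9) 4017.857ms=15/2b +803.571ms=3/2b
10) 4821.429ms=9b +401.786ms=3/4b
11) 5223.214ms=39/4b +401.786ms=3/4b
12) 5625.0ms=21/2b +267.857ms=1/2b
13) 5892.857ms=11b +267.857ms=1/2b
14) 6160.714ms=23/2b +267.857ms=1/2b
Σ=12b of 12 (112bpm 3/8) — PASS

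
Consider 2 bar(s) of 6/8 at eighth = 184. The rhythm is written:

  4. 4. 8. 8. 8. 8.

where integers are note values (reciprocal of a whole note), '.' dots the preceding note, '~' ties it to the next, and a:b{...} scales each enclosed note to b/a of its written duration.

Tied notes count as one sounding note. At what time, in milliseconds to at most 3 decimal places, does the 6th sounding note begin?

note 6 onset = 21/2b = 3423.913ms

1. 0.0ms @ 0 + 978.261ms (3)
2. 978.261ms @ 3 + 978.261ms (3)
3. 1956.522ms @ 6 + 489.13ms (3/2)
4. 2445.652ms @ 15/2 + 489.13ms (3/2)
5. 2934.783ms @ 9 + 489.13ms (3/2)
6. 3423.913ms @ 21/2 + 489.13ms (3/2)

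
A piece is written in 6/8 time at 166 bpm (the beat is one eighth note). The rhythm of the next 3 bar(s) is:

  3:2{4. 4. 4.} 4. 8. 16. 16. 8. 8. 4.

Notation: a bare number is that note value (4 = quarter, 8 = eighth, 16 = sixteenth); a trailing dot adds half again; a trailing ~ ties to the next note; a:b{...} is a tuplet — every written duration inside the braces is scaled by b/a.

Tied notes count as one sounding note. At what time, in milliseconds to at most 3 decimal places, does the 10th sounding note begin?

1. 0.0ms @ 0 + 722.892ms (2)
2. 722.892ms @ 2 + 722.892ms (2)
3. 1445.783ms @ 4 + 722.892ms (2)
4. 2168.675ms @ 6 + 1084.337ms (3)
5. 3253.012ms @ 9 + 542.169ms (3/2)
6. 3795.181ms @ 21/2 + 271.084ms (3/4)
7. 4066.265ms @ 45/4 + 271.084ms (3/4)
8. 4337.349ms @ 12 + 542.169ms (3/2)
9. 4879.518ms @ 27/2 + 542.169ms (3/2)
10. 5421.687ms @ 15 + 1084.337ms (3)

note 10 onset = 15b = 5421.687ms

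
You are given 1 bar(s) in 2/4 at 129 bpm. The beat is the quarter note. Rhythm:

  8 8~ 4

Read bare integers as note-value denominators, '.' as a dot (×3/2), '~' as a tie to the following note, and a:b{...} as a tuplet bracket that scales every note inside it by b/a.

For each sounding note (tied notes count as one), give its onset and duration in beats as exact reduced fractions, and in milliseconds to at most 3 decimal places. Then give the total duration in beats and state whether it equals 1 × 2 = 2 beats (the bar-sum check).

1) 0.0ms=0b +232.558ms=1/2b
2) 232.558ms=1/2b +697.674ms=3/2b
Σ=2b of 2 (129bpm 2/4) — PASS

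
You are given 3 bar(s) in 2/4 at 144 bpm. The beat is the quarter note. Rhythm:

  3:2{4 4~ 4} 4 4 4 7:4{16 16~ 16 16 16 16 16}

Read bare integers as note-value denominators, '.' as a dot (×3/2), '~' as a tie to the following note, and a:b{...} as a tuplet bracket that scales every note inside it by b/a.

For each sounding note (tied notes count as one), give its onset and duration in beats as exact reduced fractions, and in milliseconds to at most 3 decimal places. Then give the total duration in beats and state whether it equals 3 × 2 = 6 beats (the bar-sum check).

1) 0.0ms=0b +277.778ms=2/3b
2) 277.778ms=2/3b +555.556ms=4/3b
3) 833.333ms=2b +416.667ms=1b
4) 1250.0ms=3b +416.667ms=1b
5) 1666.667ms=4b +416.667ms=1b
6) 2083.333ms=5b +59.524ms=1/7b
7) 2142.857ms=36/7b +119.048ms=2/7b
8) 2261.905ms=38/7b +59.524ms=1/7b
9) 2321.429ms=39/7b +59.524ms=1/7b
10) 2380.952ms=40/7b +59.524ms=1/7b
11) 2440.476ms=41/7b +59.524ms=1/7b
Σ=6b of 6 (144bpm 2/4) — PASS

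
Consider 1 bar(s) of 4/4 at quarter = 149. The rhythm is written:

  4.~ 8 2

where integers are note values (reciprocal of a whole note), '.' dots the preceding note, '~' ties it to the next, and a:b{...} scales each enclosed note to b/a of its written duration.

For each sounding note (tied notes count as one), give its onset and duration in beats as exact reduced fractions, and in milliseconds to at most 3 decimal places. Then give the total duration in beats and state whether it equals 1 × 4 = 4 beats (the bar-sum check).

1) 0.0ms=0b +805.369ms=2b
2) 805.369ms=2b +805.369ms=2b
Σ=4b of 4 (149bpm 4/4) — PASS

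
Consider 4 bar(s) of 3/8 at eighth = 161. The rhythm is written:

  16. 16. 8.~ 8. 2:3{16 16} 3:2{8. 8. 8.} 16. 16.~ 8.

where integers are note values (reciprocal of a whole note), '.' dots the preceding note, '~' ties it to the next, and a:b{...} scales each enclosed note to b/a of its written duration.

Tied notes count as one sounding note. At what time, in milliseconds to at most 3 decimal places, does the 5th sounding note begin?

note 5 onset = 21/4b = 1956.522ms

1. 0.0ms @ 0 + 279.503ms (3/4)
2. 279.503ms @ 3/4 + 279.503ms (3/4)
3. 559.006ms @ 3/2 + 1118.012ms (3)
4. 1677.019ms @ 9/2 + 279.503ms (3/4)
5. 1956.522ms @ 21/4 + 279.503ms (3/4)
6. 2236.025ms @ 6 + 372.671ms (1)
7. 2608.696ms @ 7 + 372.671ms (1)
8. 2981.366ms @ 8 + 372.671ms (1)
9. 3354.037ms @ 9 + 279.503ms (3/4)
10. 3633.54ms @ 39/4 + 838.509ms (9/4)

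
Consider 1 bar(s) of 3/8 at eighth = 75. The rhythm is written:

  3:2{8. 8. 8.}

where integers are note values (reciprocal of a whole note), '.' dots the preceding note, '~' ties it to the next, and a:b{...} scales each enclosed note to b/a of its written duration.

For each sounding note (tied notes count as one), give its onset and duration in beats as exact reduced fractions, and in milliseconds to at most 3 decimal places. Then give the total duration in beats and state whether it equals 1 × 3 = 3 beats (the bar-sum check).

1) 0.0ms=0b +800.0ms=1b
2) 800.0ms=1b +800.0ms=1b
3) 1600.0ms=2b +800.0ms=1b
Σ=3b of 3 (75bpm 3/8) — PASS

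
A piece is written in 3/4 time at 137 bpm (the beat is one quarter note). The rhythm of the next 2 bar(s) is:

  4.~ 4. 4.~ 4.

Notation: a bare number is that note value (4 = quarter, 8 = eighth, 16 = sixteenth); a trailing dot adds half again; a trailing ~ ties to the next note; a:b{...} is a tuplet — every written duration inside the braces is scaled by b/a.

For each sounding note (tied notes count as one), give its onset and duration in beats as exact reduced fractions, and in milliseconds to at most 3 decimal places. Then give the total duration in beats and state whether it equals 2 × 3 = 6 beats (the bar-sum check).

1) 0.0ms=0b +1313.869ms=3b
2) 1313.869ms=3b +1313.869ms=3b
Σ=6b of 6 (137bpm 3/4) — PASS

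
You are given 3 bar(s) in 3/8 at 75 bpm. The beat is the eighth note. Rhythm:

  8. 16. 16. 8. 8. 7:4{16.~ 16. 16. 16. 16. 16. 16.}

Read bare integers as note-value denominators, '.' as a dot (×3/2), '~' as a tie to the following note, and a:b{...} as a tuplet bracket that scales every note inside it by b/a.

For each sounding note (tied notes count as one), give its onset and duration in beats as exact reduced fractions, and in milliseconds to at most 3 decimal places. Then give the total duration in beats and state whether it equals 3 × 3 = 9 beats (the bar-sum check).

1) 0.0ms=0b +1200.0ms=3/2b
2) 1200.0ms=3/2b +600.0ms=3/4b
3) 1800.0ms=9/4b +600.0ms=3/4b
4) 2400.0ms=3b +1200.0ms=3/2b
5) 3600.0ms=9/2b +1200.0ms=3/2b
6) 4800.0ms=6b +685.714ms=6/7b
7) 5485.714ms=48/7b +342.857ms=3/7b
8) 5828.571ms=51/7b +342.857ms=3/7b
9) 6171.429ms=54/7b +342.857ms=3/7b
10) 6514.286ms=57/7b +342.857ms=3/7b
11) 6857.143ms=60/7b +342.857ms=3/7b
Σ=9b of 9 (75bpm 3/8) — PASS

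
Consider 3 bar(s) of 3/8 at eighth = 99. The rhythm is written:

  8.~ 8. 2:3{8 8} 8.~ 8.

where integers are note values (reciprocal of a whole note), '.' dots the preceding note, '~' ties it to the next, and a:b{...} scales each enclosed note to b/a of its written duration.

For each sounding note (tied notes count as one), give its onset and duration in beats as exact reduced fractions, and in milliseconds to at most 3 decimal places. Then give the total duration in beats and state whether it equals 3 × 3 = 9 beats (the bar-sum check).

1) 0.0ms=0b +1818.182ms=3b
2) 1818.182ms=3b +909.091ms=3/2b
3) 2727.273ms=9/2b +909.091ms=3/2b
4) 3636.364ms=6b +1818.182ms=3b
Σ=9b of 9 (99bpm 3/8) — PASS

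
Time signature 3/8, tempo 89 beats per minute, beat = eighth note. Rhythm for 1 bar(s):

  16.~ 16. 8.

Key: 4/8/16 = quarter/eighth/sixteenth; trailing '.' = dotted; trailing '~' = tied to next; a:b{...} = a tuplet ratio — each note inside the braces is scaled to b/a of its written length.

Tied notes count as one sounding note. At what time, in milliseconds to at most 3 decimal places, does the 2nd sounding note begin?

note 2 onset = 3/2b = 1011.236ms

1. 0.0ms @ 0 + 1011.236ms (3/2)
2. 1011.236ms @ 3/2 + 1011.236ms (3/2)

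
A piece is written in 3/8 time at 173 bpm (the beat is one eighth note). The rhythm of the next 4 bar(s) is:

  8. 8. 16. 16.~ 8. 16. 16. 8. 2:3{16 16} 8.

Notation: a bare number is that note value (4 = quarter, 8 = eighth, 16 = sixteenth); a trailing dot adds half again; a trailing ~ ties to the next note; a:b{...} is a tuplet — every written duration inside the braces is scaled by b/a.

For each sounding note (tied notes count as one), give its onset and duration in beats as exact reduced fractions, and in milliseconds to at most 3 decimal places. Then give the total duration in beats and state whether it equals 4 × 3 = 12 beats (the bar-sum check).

1) 0.0ms=0b +520.231ms=3/2b
2) 520.231ms=3/2b +520.231ms=3/2b
3) 1040.462ms=3b +260.116ms=3/4b
4) 1300.578ms=15/4b +780.347ms=9/4b
5) 2080.925ms=6b +260.116ms=3/4b
6) 2341.04ms=27/4b +260.116ms=3/4b
7) 2601.156ms=15/2b +520.231ms=3/2b
8) 3121.387ms=9b +260.116ms=3/4b
9) 3381.503ms=39/4b +260.116ms=3/4b
10) 3641.618ms=21/2b +520.231ms=3/2b
Σ=12b of 12 (173bpm 3/8) — PASS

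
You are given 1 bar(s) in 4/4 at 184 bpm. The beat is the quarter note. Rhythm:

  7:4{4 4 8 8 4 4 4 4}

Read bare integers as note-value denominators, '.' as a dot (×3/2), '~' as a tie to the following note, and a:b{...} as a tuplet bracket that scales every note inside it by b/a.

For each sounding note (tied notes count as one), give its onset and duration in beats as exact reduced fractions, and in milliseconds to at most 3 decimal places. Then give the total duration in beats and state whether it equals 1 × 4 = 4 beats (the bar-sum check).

1) 0.0ms=0b +186.335ms=4/7b
2) 186.335ms=4/7b +186.335ms=4/7b
3) 372.671ms=8/7b +93.168ms=2/7b
4) 465.839ms=10/7b +93.168ms=2/7b
5) 559.006ms=12/7b +186.335ms=4/7b
6) 745.342ms=16/7b +186.335ms=4/7b
7) 931.677ms=20/7b +186.335ms=4/7b
8) 1118.012ms=24/7b +186.335ms=4/7b
Σ=4b of 4 (184bpm 4/4) — PASS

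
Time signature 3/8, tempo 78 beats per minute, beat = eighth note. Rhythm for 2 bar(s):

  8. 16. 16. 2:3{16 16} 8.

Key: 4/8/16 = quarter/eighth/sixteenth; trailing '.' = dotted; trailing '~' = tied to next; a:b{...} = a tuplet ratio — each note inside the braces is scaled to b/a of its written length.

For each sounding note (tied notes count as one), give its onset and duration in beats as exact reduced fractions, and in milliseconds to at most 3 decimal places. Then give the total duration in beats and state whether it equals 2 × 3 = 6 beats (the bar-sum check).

1) 0.0ms=0b +1153.846ms=3/2b
2) 1153.846ms=3/2b +576.923ms=3/4b
3) 1730.769ms=9/4b +576.923ms=3/4b
4) 2307.692ms=3b +576.923ms=3/4b
5) 2884.615ms=15/4b +576.923ms=3/4b
6) 3461.538ms=9/2b +1153.846ms=3/2b
Σ=6b of 6 (78bpm 3/8) — PASS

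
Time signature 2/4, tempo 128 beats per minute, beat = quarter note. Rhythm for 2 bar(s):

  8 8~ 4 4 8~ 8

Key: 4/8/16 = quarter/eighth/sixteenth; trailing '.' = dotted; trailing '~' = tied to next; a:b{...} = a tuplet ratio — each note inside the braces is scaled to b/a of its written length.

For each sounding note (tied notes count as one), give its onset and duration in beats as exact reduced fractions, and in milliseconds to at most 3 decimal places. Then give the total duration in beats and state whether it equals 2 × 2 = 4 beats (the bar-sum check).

1) 0.0ms=0b +234.375ms=1/2b
2) 234.375ms=1/2b +703.125ms=3/2b
3) 937.5ms=2b +468.75ms=1b
4) 1406.25ms=3b +468.75ms=1b
Σ=4b of 4 (128bpm 2/4) — PASS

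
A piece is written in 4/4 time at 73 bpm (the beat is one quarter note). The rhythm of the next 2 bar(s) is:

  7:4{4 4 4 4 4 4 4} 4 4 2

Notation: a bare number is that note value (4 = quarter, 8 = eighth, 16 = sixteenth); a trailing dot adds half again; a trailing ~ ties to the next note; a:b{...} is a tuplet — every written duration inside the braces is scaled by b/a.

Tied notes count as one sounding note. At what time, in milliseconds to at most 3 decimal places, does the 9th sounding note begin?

note 9 onset = 5b = 4109.589ms

1. 0.0ms @ 0 + 469.667ms (4/7)
2. 469.667ms @ 4/7 + 469.667ms (4/7)
3. 939.335ms @ 8/7 + 469.667ms (4/7)
4. 1409.002ms @ 12/7 + 469.667ms (4/7)
5. 1878.669ms @ 16/7 + 469.667ms (4/7)
6. 2348.337ms @ 20/7 + 469.667ms (4/7)
7. 2818.004ms @ 24/7 + 469.667ms (4/7)
8. 3287.671ms @ 4 + 821.918ms (1)
9. 4109.589ms @ 5 + 821.918ms (1)
10. 4931.507ms @ 6 + 1643.836ms (2)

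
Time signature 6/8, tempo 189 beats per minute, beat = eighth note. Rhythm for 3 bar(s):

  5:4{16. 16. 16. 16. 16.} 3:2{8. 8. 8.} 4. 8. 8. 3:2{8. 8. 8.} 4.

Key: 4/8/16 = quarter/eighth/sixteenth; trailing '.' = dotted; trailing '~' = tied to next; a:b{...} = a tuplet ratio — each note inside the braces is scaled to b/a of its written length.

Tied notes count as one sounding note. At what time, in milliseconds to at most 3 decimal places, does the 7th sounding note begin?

1. 0.0ms @ 0 + 190.476ms (3/5)
2. 190.476ms @ 3/5 + 190.476ms (3/5)
3. 380.952ms @ 6/5 + 190.476ms (3/5)
4. 571.429ms @ 9/5 + 190.476ms (3/5)
5. 761.905ms @ 12/5 + 190.476ms (3/5)
6. 952.381ms @ 3 + 317.46ms (1)
7. 1269.841ms @ 4 + 317.46ms (1)
8. 1587.302ms @ 5 + 317.46ms (1)
9. 1904.762ms @ 6 + 952.381ms (3)
10. 2857.143ms @ 9 + 476.19ms (3/2)
11. 3333.333ms @ 21/2 + 476.19ms (3/2)
12. 3809.524ms @ 12 + 317.46ms (1)
13. 4126.984ms @ 13 + 317.46ms (1)
14. 4444.444ms @ 14 + 317.46ms (1)
15. 4761.905ms @ 15 + 952.381ms (3)

note 7 onset = 4b = 1269.841ms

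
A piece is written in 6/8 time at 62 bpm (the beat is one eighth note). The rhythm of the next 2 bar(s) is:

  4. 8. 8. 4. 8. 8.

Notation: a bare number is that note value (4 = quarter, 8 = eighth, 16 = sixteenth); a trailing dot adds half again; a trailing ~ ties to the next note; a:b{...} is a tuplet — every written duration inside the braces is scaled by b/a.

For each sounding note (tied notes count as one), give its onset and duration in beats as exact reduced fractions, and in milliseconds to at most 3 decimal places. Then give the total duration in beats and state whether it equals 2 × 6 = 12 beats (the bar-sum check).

1) 0.0ms=0b +2903.226ms=3b
2) 2903.226ms=3b +1451.613ms=3/2b
3) 4354.839ms=9/2b +1451.613ms=3/2b
4) 5806.452ms=6b +2903.226ms=3b
5) 8709.677ms=9b +1451.613ms=3/2b
6) 10161.29ms=21/2b +1451.613ms=3/2b
Σ=12b of 12 (62bpm 6/8) — PASS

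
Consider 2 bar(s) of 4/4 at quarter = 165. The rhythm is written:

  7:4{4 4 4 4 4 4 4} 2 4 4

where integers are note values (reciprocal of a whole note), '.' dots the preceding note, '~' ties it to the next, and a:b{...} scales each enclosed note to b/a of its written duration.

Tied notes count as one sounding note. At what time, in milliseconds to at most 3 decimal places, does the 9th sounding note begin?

note 9 onset = 6b = 2181.818ms

1. 0.0ms @ 0 + 207.792ms (4/7)
2. 207.792ms @ 4/7 + 207.792ms (4/7)
3. 415.584ms @ 8/7 + 207.792ms (4/7)
4. 623.377ms @ 12/7 + 207.792ms (4/7)
5. 831.169ms @ 16/7 + 207.792ms (4/7)
6. 1038.961ms @ 20/7 + 207.792ms (4/7)
7. 1246.753ms @ 24/7 + 207.792ms (4/7)
8. 1454.545ms @ 4 + 727.273ms (2)
9. 2181.818ms @ 6 + 363.636ms (1)
10. 2545.455ms @ 7 + 363.636ms (1)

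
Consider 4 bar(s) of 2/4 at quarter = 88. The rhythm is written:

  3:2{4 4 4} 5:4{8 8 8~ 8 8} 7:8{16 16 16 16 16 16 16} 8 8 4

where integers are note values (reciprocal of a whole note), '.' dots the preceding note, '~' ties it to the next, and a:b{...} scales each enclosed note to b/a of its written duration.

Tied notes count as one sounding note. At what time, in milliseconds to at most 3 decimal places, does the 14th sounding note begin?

1. 0.0ms @ 0 + 454.545ms (2/3)
2. 454.545ms @ 2/3 + 454.545ms (2/3)
3. 909.091ms @ 4/3 + 454.545ms (2/3)
4. 1363.636ms @ 2 + 272.727ms (2/5)
5. 1636.364ms @ 12/5 + 272.727ms (2/5)
6. 1909.091ms @ 14/5 + 545.455ms (4/5)
7. 2454.545ms @ 18/5 + 272.727ms (2/5)
8. 2727.273ms @ 4 + 194.805ms (2/7)
9. 2922.078ms @ 30/7 + 194.805ms (2/7)
10. 3116.883ms @ 32/7 + 194.805ms (2/7)
11. 3311.688ms @ 34/7 + 194.805ms (2/7)
12. 3506.494ms @ 36/7 + 194.805ms (2/7)
13. 3701.299ms @ 38/7 + 194.805ms (2/7)
14. 3896.104ms @ 40/7 + 194.805ms (2/7)
15. 4090.909ms @ 6 + 340.909ms (1/2)
16. 4431.818ms @ 13/2 + 340.909ms (1/2)
17. 4772.727ms @ 7 + 681.818ms (1)

note 14 onset = 40/7b = 3896.104ms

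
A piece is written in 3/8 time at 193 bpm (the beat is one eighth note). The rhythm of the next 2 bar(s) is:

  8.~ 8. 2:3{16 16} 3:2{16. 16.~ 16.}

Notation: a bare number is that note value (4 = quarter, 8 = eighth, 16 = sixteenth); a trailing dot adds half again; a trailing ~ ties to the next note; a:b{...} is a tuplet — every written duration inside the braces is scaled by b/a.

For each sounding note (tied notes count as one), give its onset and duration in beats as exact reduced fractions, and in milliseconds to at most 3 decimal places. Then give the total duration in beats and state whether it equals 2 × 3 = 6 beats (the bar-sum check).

1) 0.0ms=0b +932.642ms=3b
2) 932.642ms=3b +233.161ms=3/4b
3) 1165.803ms=15/4b +233.161ms=3/4b
4) 1398.964ms=9/2b +155.44ms=1/2b
5) 1554.404ms=5b +310.881ms=1b
Σ=6b of 6 (193bpm 3/8) — PASS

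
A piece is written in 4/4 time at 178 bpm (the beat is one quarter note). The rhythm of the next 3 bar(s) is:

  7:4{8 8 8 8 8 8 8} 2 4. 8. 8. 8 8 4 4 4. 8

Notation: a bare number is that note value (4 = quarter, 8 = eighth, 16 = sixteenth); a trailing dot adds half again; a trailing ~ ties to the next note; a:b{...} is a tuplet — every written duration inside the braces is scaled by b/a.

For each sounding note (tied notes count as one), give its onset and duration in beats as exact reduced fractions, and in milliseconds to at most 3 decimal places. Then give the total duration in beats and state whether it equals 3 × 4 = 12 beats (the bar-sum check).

1) 0.0ms=0b +96.308ms=2/7b
2) 96.308ms=2/7b +96.308ms=2/7b
3) 192.616ms=4/7b +96.308ms=2/7b
4) 288.925ms=6/7b +96.308ms=2/7b
5) 385.233ms=8/7b +96.308ms=2/7b
6) 481.541ms=10/7b +96.308ms=2/7b
7) 577.849ms=12/7b +96.308ms=2/7b
8) 674.157ms=2b +674.157ms=2b
9) 1348.315ms=4b +505.618ms=3/2b
10) 1853.933ms=11/2b +252.809ms=3/4b
11) 2106.742ms=25/4b +252.809ms=3/4b
12) 2359.551ms=7b +168.539ms=1/2b
13) 2528.09ms=15/2b +168.539ms=1/2b
14) 2696.629ms=8b +337.079ms=1b
15) 3033.708ms=9b +337.079ms=1b
16) 3370.787ms=10b +505.618ms=3/2b
17) 3876.404ms=23/2b +168.539ms=1/2b
Σ=12b of 12 (178bpm 4/4) — PASS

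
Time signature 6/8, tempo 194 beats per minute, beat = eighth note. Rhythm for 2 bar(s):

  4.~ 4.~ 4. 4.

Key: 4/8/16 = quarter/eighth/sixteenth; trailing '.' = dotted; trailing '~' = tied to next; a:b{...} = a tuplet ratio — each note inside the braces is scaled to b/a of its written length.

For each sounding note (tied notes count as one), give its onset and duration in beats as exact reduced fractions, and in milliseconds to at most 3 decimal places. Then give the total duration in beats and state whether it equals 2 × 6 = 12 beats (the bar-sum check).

1) 0.0ms=0b +2783.505ms=9b
2) 2783.505ms=9b +927.835ms=3b
Σ=12b of 12 (194bpm 6/8) — PASS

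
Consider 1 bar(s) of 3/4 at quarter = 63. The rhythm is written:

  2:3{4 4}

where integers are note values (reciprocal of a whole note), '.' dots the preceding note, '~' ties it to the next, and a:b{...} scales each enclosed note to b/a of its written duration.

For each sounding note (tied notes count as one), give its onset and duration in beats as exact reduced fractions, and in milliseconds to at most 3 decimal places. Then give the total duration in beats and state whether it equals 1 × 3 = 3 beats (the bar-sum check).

1) 0.0ms=0b +1428.571ms=3/2b
2) 1428.571ms=3/2b +1428.571ms=3/2b
Σ=3b of 3 (63bpm 3/4) — PASS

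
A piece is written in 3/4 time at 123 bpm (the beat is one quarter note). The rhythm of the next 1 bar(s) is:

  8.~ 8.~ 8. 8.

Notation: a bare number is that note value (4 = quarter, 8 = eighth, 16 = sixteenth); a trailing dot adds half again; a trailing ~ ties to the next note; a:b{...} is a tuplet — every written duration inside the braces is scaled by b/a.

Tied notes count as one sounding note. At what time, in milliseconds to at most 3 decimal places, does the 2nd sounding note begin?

note 2 onset = 9/4b = 1097.561ms

1. 0.0ms @ 0 + 1097.561ms (9/4)
2. 1097.561ms @ 9/4 + 365.854ms (3/4)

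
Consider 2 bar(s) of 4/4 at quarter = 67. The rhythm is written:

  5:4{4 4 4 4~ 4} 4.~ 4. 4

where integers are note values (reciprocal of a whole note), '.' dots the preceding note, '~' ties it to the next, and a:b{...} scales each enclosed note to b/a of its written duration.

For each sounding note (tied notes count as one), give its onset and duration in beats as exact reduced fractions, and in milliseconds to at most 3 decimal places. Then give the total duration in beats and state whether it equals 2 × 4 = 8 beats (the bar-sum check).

1) 0.0ms=0b +716.418ms=4/5b
2) 716.418ms=4/5b +716.418ms=4/5b
3) 1432.836ms=8/5b +716.418ms=4/5b
4) 2149.254ms=12/5b +1432.836ms=8/5b
5) 3582.09ms=4b +2686.567ms=3b
6) 6268.657ms=7b +895.522ms=1b
Σ=8b of 8 (67bpm 4/4) — PASS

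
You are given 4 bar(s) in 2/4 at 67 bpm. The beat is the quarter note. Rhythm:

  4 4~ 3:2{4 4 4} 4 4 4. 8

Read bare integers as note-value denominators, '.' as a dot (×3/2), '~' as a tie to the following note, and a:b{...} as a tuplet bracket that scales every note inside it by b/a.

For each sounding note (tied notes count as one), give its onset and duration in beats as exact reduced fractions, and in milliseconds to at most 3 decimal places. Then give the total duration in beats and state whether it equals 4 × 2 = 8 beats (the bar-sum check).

1) 0.0ms=0b +895.522ms=1b
2) 895.522ms=1b +1492.537ms=5/3b
3) 2388.06ms=8/3b +597.015ms=2/3b
4) 2985.075ms=10/3b +597.015ms=2/3b
5) 3582.09ms=4b +895.522ms=1b
6) 4477.612ms=5b +895.522ms=1b
7) 5373.134ms=6b +1343.284ms=3/2b
8) 6716.418ms=15/2b +447.761ms=1/2b
Σ=8b of 8 (67bpm 2/4) — PASS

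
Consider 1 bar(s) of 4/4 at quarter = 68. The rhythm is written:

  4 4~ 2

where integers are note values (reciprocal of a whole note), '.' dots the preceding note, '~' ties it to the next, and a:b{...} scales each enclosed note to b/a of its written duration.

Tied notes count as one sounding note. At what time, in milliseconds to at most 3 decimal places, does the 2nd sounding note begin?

note 2 onset = 1b = 882.353ms

1. 0.0ms @ 0 + 882.353ms (1)
2. 882.353ms @ 1 + 2647.059ms (3)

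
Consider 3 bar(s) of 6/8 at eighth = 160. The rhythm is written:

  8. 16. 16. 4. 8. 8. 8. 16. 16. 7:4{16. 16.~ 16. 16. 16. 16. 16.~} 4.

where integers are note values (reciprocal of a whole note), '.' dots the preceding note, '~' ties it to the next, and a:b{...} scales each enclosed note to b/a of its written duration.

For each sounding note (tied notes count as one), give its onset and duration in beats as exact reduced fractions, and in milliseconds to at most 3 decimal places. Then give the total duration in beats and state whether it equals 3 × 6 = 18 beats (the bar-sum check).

1) 0.0ms=0b +562.5ms=3/2b
2) 562.5ms=3/2b +281.25ms=3/4b
3) 843.75ms=9/4b +281.25ms=3/4b
4) 1125.0ms=3b +1125.0ms=3b
5) 2250.0ms=6b +562.5ms=3/2b
6) 2812.5ms=15/2b +562.5ms=3/2b
7) 3375.0ms=9b +562.5ms=3/2b
8) 3937.5ms=21/2b +281.25ms=3/4b
9) 4218.75ms=45/4b +281.25ms=3/4b
10) 4500.0ms=12b +160.714ms=3/7b
11) 4660.714ms=87/7b +321.429ms=6/7b
12) 4982.143ms=93/7b +160.714ms=3/7b
13) 5142.857ms=96/7b +160.714ms=3/7b
14) 5303.571ms=99/7b +160.714ms=3/7b
15) 5464.286ms=102/7b +1285.714ms=24/7b
Σ=18b of 18 (160bpm 6/8) — PASS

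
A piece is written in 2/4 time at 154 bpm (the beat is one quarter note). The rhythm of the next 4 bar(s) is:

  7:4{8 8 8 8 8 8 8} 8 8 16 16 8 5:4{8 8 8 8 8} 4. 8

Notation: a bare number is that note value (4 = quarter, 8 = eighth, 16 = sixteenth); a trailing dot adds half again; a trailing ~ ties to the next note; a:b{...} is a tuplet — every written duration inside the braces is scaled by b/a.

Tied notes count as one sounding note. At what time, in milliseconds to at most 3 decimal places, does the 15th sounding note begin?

note 15 onset = 24/5b = 1870.13ms

1. 0.0ms @ 0 + 111.317ms (2/7)
2. 111.317ms @ 2/7 + 111.317ms (2/7)
3. 222.635ms @ 4/7 + 111.317ms (2/7)
4. 333.952ms @ 6/7 + 111.317ms (2/7)
5. 445.269ms @ 8/7 + 111.317ms (2/7)
6. 556.586ms @ 10/7 + 111.317ms (2/7)
7. 667.904ms @ 12/7 + 111.317ms (2/7)
8. 779.221ms @ 2 + 194.805ms (1/2)
9. 974.026ms @ 5/2 + 194.805ms (1/2)
10. 1168.831ms @ 3 + 97.403ms (1/4)
11. 1266.234ms @ 13/4 + 97.403ms (1/4)
12. 1363.636ms @ 7/2 + 194.805ms (1/2)
13. 1558.442ms @ 4 + 155.844ms (2/5)
14. 1714.286ms @ 22/5 + 155.844ms (2/5)
15. 1870.13ms @ 24/5 + 155.844ms (2/5)
16. 2025.974ms @ 26/5 + 155.844ms (2/5)
17. 2181.818ms @ 28/5 + 155.844ms (2/5)
18. 2337.662ms @ 6 + 584.416ms (3/2)
19. 2922.078ms @ 15/2 + 194.805ms (1/2)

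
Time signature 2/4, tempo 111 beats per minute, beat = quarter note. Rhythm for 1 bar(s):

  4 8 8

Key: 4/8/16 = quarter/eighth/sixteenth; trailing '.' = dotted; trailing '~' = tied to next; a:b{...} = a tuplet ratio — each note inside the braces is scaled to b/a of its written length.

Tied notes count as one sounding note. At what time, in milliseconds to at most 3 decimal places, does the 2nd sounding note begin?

1. 0.0ms @ 0 + 540.541ms (1)
2. 540.541ms @ 1 + 270.27ms (1/2)
3. 810.811ms @ 3/2 + 270.27ms (1/2)

note 2 onset = 1b = 540.541ms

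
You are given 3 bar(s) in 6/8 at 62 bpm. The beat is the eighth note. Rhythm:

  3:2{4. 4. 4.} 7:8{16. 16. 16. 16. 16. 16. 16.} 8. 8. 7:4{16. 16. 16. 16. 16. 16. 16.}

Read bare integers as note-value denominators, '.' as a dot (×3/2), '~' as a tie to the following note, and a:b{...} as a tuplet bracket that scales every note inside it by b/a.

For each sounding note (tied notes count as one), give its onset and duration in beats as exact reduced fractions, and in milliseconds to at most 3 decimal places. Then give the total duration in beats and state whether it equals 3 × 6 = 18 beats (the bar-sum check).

1) 0.0ms=0b +1935.484ms=2b
2) 1935.484ms=2b +1935.484ms=2b
3) 3870.968ms=4b +1935.484ms=2b
4) 5806.452ms=6b +829.493ms=6/7b
5) 6635.945ms=48/7b +829.493ms=6/7b
6) 7465.438ms=54/7b +829.493ms=6/7b
7) 8294.931ms=60/7b +829.493ms=6/7b
8) 9124.424ms=66/7b +829.493ms=6/7b
9) 9953.917ms=72/7b +829.493ms=6/7b
10) 10783.41ms=78/7b +829.493ms=6/7b
11) 11612.903ms=12b +1451.613ms=3/2b
12) 13064.516ms=27/2b +1451.613ms=3/2b
13) 14516.129ms=15b +414.747ms=3/7b
14) 14930.876ms=108/7b +414.747ms=3/7b
15) 15345.622ms=111/7b +414.747ms=3/7b
16) 15760.369ms=114/7b +414.747ms=3/7b
17) 16175.115ms=117/7b +414.747ms=3/7b
18) 16589.862ms=120/7b +414.747ms=3/7b
19) 17004.608ms=123/7b +414.747ms=3/7b
Σ=18b of 18 (62bpm 6/8) — PASS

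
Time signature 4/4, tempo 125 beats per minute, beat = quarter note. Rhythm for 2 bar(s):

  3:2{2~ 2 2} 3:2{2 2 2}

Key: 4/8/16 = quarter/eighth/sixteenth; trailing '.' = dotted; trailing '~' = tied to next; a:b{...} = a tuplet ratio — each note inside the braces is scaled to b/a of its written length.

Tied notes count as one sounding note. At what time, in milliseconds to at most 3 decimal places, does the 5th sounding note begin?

1. 0.0ms @ 0 + 1280.0ms (8/3)
2. 1280.0ms @ 8/3 + 640.0ms (4/3)
3. 1920.0ms @ 4 + 640.0ms (4/3)
4. 2560.0ms @ 16/3 + 640.0ms (4/3)
5. 3200.0ms @ 20/3 + 640.0ms (4/3)

note 5 onset = 20/3b = 3200.0ms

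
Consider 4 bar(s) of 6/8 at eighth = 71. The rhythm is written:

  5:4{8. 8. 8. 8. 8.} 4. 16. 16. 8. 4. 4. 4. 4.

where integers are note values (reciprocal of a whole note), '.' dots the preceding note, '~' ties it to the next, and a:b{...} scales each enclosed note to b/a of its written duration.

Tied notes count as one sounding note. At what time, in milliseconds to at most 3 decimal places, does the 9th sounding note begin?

1. 0.0ms @ 0 + 1014.085ms (6/5)
2. 1014.085ms @ 6/5 + 1014.085ms (6/5)
3. 2028.169ms @ 12/5 + 1014.085ms (6/5)
4. 3042.254ms @ 18/5 + 1014.085ms (6/5)
5. 4056.338ms @ 24/5 + 1014.085ms (6/5)
6. 5070.423ms @ 6 + 2535.211ms (3)
7. 7605.634ms @ 9 + 633.803ms (3/4)
8. 8239.437ms @ 39/4 + 633.803ms (3/4)
9. 8873.239ms @ 21/2 + 1267.606ms (3/2)
10. 10140.845ms @ 12 + 2535.211ms (3)
11. 12676.056ms @ 15 + 2535.211ms (3)
12. 15211.268ms @ 18 + 2535.211ms (3)
13. 17746.479ms @ 21 + 2535.211ms (3)

note 9 onset = 21/2b = 8873.239ms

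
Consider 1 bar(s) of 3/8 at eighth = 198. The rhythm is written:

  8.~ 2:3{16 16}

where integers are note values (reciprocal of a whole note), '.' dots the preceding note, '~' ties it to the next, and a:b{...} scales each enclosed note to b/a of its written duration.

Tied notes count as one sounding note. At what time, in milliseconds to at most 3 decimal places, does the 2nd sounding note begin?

1. 0.0ms @ 0 + 681.818ms (9/4)
2. 681.818ms @ 9/4 + 227.273ms (3/4)

note 2 onset = 9/4b = 681.818ms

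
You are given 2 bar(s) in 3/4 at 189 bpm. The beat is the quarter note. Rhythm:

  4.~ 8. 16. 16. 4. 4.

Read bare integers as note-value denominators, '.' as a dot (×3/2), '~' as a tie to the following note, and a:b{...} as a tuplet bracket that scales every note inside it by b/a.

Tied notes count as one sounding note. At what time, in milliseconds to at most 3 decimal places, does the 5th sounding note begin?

note 5 onset = 9/2b = 1428.571ms

1. 0.0ms @ 0 + 714.286ms (9/4)
2. 714.286ms @ 9/4 + 119.048ms (3/8)
3. 833.333ms @ 21/8 + 119.048ms (3/8)
4. 952.381ms @ 3 + 476.19ms (3/2)
5. 1428.571ms @ 9/2 + 476.19ms (3/2)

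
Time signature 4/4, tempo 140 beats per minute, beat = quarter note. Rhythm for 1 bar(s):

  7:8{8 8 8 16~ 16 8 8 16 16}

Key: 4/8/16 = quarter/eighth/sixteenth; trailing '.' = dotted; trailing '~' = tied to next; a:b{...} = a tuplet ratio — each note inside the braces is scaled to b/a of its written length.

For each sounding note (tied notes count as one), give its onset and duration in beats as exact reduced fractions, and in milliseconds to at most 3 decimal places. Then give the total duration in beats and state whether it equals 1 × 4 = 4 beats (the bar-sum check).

1) 0.0ms=0b +244.898ms=4/7b
2) 244.898ms=4/7b +244.898ms=4/7b
3) 489.796ms=8/7b +244.898ms=4/7b
4) 734.694ms=12/7b +244.898ms=4/7b
5) 979.592ms=16/7b +244.898ms=4/7b
6) 1224.49ms=20/7b +244.898ms=4/7b
7) 1469.388ms=24/7b +122.449ms=2/7b
8) 1591.837ms=26/7b +122.449ms=2/7b
Σ=4b of 4 (140bpm 4/4) — PASS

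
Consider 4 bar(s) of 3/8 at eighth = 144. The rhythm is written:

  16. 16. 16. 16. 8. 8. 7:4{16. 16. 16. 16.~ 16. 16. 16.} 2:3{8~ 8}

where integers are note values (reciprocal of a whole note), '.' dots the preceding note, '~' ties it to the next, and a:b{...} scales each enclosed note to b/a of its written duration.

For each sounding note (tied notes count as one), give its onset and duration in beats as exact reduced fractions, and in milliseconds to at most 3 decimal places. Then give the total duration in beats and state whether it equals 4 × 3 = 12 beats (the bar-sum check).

1) 0.0ms=0b +312.5ms=3/4b
2) 312.5ms=3/4b +312.5ms=3/4b
3) 625.0ms=3/2b +312.5ms=3/4b
4) 937.5ms=9/4b +312.5ms=3/4b
5) 1250.0ms=3b +625.0ms=3/2b
6) 1875.0ms=9/2b +625.0ms=3/2b
7) 2500.0ms=6b +178.571ms=3/7b
8) 2678.571ms=45/7b +178.571ms=3/7b
9) 2857.143ms=48/7b +178.571ms=3/7b
10) 3035.714ms=51/7b +357.143ms=6/7b
11) 3392.857ms=57/7b +178.571ms=3/7b
12) 3571.429ms=60/7b +178.571ms=3/7b
13) 3750.0ms=9b +1250.0ms=3b
Σ=12b of 12 (144bpm 3/8) — PASS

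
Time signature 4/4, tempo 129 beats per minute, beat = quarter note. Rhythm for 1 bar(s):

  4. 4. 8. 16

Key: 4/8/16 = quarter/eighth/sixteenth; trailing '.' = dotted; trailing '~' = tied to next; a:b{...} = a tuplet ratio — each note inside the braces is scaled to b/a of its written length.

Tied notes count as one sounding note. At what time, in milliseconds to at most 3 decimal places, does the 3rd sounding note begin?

note 3 onset = 3b = 1395.349ms

1. 0.0ms @ 0 + 697.674ms (3/2)
2. 697.674ms @ 3/2 + 697.674ms (3/2)
3. 1395.349ms @ 3 + 348.837ms (3/4)
4. 1744.186ms @ 15/4 + 116.279ms (1/4)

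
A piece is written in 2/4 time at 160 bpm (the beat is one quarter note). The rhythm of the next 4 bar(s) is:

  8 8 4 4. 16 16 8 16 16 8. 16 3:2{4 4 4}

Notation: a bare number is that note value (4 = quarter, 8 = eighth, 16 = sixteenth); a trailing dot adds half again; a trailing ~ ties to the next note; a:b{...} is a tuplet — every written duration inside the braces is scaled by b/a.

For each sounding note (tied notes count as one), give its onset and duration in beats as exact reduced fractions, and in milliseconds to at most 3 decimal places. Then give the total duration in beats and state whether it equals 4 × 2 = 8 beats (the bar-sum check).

1) 0.0ms=0b +187.5ms=1/2b
2) 187.5ms=1/2b +187.5ms=1/2b
3) 375.0ms=1b +375.0ms=1b
4) 750.0ms=2b +562.5ms=3/2b
5) 1312.5ms=7/2b +93.75ms=1/4b
6) 1406.25ms=15/4b +93.75ms=1/4b
7) 1500.0ms=4b +187.5ms=1/2b
8) 1687.5ms=9/2b +93.75ms=1/4b
9) 1781.25ms=19/4b +93.75ms=1/4b
10) 1875.0ms=5b +281.25ms=3/4b
11) 2156.25ms=23/4b +93.75ms=1/4b
12) 2250.0ms=6b +250.0ms=2/3b
13) 2500.0ms=20/3b +250.0ms=2/3b
14) 2750.0ms=22/3b +250.0ms=2/3b
Σ=8b of 8 (160bpm 2/4) — PASS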